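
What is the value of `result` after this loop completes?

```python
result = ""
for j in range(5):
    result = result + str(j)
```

Concatenate digits 0 to 4
`result` takes the values: "" → "0" → "01" → "012" → "0123" → "01234"

Answer: "01234"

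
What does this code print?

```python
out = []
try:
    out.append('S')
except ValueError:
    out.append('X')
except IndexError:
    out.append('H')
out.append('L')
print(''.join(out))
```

Execution trace: 'S' (try body, no exception) → 'L' (after the try/except). Output: SL

Answer: SL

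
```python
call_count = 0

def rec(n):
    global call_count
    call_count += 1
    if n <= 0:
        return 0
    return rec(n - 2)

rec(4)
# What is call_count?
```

Linear recursion stepping by 2: 3 calls from n=4 down to ≤0.

Answer: 3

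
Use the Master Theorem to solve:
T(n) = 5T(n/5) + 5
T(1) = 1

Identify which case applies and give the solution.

a=5, b=5, f(n)=5. log_5(5) = 1. Since c=0 < 1, Case 1 applies: T(n) = Θ(n^log_b(a)) = O(n).

Answer: O(n) - Case 1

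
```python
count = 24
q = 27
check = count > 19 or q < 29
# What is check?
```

Trace:
`count = 24` → count = 24
`q = 27` → q = 27
`check = count > 19 or q < 29` → check = True
So check = True

Answer: True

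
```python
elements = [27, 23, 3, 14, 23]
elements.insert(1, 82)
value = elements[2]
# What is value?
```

Trace:
`elements = [27, 23, 3, 14, 23]` → elements = [27, 23, 3, 14, 23]
`elements.insert(1, 82)` → elements = [27, 82, 23, 3, 14, 23]
`value = elements[2]` → value = 23
So value = 23

Answer: 23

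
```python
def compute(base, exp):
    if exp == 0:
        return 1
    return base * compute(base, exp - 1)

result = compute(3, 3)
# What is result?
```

compute(3, 3) = 3 * 3 * 3 = 27

Answer: 27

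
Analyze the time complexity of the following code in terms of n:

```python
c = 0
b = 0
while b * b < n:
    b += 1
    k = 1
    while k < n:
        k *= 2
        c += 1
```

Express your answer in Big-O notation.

Each loop level contributes: √n × log n. Multiplying the contributions gives O(√n log n).

Answer: O(√n log n)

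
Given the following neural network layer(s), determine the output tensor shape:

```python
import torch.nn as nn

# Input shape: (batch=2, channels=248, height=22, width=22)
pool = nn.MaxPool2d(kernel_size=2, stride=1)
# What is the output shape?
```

Input: (2, 248, 22, 22) -> Output: (2, 248, 21, 21)

Answer: (2, 248, 21, 21)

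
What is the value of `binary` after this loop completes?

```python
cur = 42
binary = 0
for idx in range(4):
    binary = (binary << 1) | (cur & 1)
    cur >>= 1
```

Reverse lowest 4 bits of 42
`binary` takes the values: 0 → 1 → 2 → 5

Answer: 5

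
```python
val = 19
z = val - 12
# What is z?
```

Trace:
`val = 19` → val = 19
`z = val - 12` → z = 7
So z = 7

Answer: 7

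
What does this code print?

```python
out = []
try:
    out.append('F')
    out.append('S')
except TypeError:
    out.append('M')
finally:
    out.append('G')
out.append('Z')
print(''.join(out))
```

Execution trace: 'F' (try body) → 'S' (try body, no exception) → 'G' (finally) → 'Z' (after the try/except). Output: FSGZ

Answer: FSGZ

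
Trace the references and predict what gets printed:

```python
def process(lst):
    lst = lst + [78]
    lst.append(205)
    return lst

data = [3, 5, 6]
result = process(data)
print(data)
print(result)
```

Key concept: rebinding parameter vs mutation.
Step by step:
`data = [3, 5, 6]` → data = [3, 5, 6]
`result = process(data)` → result = [3, 5, 6, 78, 205]
`print(data)` → prints [3, 5, 6]
`print(result)` → prints [3, 5, 6, 78, 205]

Answer:
[3, 5, 6]
[3, 5, 6, 78, 205]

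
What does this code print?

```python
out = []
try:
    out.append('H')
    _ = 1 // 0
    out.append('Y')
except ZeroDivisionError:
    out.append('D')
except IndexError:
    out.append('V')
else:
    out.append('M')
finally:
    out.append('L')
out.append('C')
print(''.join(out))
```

Execution trace: 'H' (try body) → 'D' (except ZeroDivisionError) → 'L' (finally) → 'C' (after the try/except). Output: HDLC

Answer: HDLC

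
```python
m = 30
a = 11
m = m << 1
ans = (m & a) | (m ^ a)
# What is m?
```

Trace:
`m = 30` → m = 30
`a = 11` → a = 11
`m = m << 1` → m = 60
`ans = (m & a) | (m ^ a)` → ans = 63
So m = 60

Answer: 60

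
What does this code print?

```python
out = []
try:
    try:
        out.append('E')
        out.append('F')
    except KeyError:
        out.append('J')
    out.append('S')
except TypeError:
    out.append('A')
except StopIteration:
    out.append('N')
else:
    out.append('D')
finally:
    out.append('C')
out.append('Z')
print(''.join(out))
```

Execution trace: 'E' (inner try body) → 'F' (inner try body, no exception) → 'S' (try body, no exception) → 'D' (else) → 'C' (finally) → 'Z' (after the try/except). Output: EFSDCZ

Answer: EFSDCZ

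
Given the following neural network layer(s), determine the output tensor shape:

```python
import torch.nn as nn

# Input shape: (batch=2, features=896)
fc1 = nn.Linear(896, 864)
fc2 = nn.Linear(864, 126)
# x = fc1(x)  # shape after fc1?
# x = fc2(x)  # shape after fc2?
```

Input: (2, 896) -> after fc1: (2, 864) -> Output: (2, 126)

Answer: (2, 126)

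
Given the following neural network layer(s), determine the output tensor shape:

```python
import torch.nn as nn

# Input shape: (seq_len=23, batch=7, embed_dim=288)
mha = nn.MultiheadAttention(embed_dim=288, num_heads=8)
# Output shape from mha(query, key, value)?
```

Input: (23, 7, 288) -> Output: (23, 7, 288)

Answer: (23, 7, 288)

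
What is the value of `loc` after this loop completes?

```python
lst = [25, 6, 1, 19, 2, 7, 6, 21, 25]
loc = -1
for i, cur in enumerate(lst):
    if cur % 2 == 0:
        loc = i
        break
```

First even number index in [25, 6, 1, 19, 2, 7, 6, 21, 25]
`loc` takes the values: -1 → 1

Answer: 1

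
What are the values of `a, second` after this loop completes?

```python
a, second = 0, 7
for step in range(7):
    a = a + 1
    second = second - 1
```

a goes 0→7, second goes 7→0
`a, second` takes the values: (0, 7) → (1, 7) → (1, 6) → (2, 6) → (2, 5) → (3, 5) → (3, 4) → (4, 4) → (4, 3) → (5, 3) → (5, 2) → (6, 2) → (6, 1) → (7, 1) → (7, 0)

Answer: 7, 0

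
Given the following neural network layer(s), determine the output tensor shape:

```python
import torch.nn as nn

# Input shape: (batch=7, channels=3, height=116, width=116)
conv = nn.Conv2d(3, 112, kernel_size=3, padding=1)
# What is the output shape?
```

Input: (7, 3, 116, 116) -> Output: (7, 112, 116, 116)

Answer: (7, 112, 116, 116)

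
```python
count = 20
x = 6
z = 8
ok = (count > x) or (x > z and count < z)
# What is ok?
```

Trace:
`count = 20` → count = 20
`x = 6` → x = 6
`z = 8` → z = 8
`ok = (count > x) or (x > z and count < z)` → ok = True
So ok = True

Answer: True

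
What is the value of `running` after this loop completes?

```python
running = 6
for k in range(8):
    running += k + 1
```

Start at 6, add 1 to 8 = 42
`running` takes the values: 6 → 7 → 9 → 12 → 16 → 21 → 27 → 34 → 42

Answer: 42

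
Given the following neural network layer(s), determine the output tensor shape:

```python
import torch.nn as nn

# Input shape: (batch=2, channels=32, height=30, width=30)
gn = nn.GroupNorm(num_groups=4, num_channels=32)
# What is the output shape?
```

Input: (2, 32, 30, 30) -> Output: (2, 32, 30, 30)

Answer: (2, 32, 30, 30)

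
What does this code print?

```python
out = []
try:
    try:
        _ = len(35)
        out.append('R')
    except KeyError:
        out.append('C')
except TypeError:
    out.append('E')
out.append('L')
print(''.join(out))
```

Execution trace: 'E' (outer except TypeError) → 'L' (after the try/except). Output: EL

Answer: EL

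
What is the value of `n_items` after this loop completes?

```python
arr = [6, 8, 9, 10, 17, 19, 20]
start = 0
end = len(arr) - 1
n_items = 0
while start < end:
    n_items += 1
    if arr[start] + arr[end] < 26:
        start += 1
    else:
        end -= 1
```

Steps to find pair summing to 26
`n_items` takes the values: 0 → 1 → 2 → 3 → 4 → 5 → 6

Answer: 6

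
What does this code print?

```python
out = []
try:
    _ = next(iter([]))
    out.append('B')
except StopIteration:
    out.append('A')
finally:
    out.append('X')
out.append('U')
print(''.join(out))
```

Execution trace: 'A' (except StopIteration) → 'X' (finally) → 'U' (after the try/except). Output: AXU

Answer: AXU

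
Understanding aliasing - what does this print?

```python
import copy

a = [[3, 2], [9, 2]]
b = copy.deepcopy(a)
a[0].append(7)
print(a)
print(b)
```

Key concept: deep copy is fully independent.
Step by step:
`a = [[3, 2], [9, 2]]` → a = [[3, 2], [9, 2]]
`b = copy.deepcopy(a)` → b = [[3, 2], [9, 2]]
`a[0].append(7)` → a = [[3, 2, 7], [9, 2]]
`print(a)` → prints [[3, 2, 7], [9, 2]]
`print(b)` → prints [[3, 2], [9, 2]]

Answer:
[[3, 2, 7], [9, 2]]
[[3, 2], [9, 2]]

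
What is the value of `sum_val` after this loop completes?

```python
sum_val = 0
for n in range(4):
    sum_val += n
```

Sum of 0 to 3 = 6
`sum_val` takes the values: 0 → 1 → 3 → 6

Answer: 6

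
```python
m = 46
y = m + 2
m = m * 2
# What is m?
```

Trace:
`m = 46` → m = 46
`y = m + 2` → y = 48
`m = m * 2` → m = 92
So m = 92

Answer: 92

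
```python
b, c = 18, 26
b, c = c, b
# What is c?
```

Trace:
`b, c = 18, 26` → b = 18; c = 26
`b, c = c, b` → b = 26; c = 18
So c = 18

Answer: 18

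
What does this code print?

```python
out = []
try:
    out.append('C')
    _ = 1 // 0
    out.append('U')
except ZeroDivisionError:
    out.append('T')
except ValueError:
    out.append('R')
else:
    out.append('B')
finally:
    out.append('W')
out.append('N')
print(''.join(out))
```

Execution trace: 'C' (try body) → 'T' (except ZeroDivisionError) → 'W' (finally) → 'N' (after the try/except). Output: CTWN

Answer: CTWN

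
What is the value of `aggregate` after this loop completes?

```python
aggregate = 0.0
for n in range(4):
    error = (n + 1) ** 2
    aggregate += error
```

Sum of squared losses 1² + 2² + ... + 4²
`aggregate` takes the values: 0.0 → 1.0 → 5.0 → 14.0 → 30.0

Answer: 30.0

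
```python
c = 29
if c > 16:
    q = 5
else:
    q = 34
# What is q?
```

Trace:
`c = 29` → c = 29
`if c > 16: ...` → c > 16 is True → q = 5
So q = 5

Answer: 5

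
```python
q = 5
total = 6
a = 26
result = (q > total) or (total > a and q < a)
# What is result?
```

Trace:
`q = 5` → q = 5
`total = 6` → total = 6
`a = 26` → a = 26
`result = (q > total) or (total > a and q < a)` → result = False
So result = False

Answer: False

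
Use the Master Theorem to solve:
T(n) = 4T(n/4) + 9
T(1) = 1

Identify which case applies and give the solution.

a=4, b=4, f(n)=9. log_4(4) = 1. Since c=0 < 1, Case 1 applies: T(n) = Θ(n^log_b(a)) = O(n).

Answer: O(n) - Case 1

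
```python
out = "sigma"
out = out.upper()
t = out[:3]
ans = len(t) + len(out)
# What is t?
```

Trace:
`out = "sigma"` → out = 'sigma'
`out = out.upper()` → out = 'SIGMA'
`t = out[:3]` → t = 'SIG'
`ans = len(t) + len(out)` → ans = 8
So t = 'SIG'

Answer: 'SIG'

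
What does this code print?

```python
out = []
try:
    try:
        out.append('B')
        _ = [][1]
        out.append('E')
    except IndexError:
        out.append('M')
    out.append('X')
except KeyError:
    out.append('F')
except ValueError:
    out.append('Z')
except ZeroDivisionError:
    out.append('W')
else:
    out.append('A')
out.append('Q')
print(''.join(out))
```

Execution trace: 'B' (inner try body) → 'M' (inner except IndexError) → 'X' (try body, no exception) → 'A' (else) → 'Q' (after the try/except). Output: BMXAQ

Answer: BMXAQ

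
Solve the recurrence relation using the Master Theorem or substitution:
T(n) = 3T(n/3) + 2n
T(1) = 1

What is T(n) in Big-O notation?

By Master Theorem: a=3, b=3, f(n)=2n. Since log_3(3) = 1 and f(n) = Θ(n^1), Case 2 applies. T(n) = O(n log n).

Answer: O(n log n)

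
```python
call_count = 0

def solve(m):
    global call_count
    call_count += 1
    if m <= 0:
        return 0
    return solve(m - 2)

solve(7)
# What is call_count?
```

Linear recursion stepping by 2: 5 calls from m=7 down to ≤0.

Answer: 5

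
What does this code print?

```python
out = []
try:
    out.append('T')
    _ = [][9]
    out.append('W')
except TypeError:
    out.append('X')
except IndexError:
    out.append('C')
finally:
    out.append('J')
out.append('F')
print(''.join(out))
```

Execution trace: 'T' (try body) → 'C' (except IndexError) → 'J' (finally) → 'F' (after the try/except). Output: TCJF

Answer: TCJF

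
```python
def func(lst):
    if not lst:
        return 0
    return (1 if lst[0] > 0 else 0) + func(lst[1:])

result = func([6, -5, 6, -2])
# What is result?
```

Count of positive elements in [6, -5, 6, -2] = 2

Answer: 2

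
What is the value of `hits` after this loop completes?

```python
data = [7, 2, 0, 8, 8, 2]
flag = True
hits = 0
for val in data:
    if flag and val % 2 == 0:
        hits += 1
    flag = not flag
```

Count even values at even positions
`hits` takes the values: 0 → 1 → 2

Answer: 2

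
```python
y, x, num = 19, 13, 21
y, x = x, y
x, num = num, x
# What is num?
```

Trace:
`y, x, num = 19, 13, 21` → y = 19; x = 13; num = 21
`y, x = x, y` → y = 13; x = 19
`x, num = num, x` → x = 21; num = 19
So num = 19

Answer: 19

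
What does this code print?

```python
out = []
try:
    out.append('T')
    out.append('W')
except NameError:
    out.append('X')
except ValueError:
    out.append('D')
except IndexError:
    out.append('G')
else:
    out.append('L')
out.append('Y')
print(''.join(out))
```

Execution trace: 'T' (try body) → 'W' (try body, no exception) → 'L' (else) → 'Y' (after the try/except). Output: TWLY

Answer: TWLY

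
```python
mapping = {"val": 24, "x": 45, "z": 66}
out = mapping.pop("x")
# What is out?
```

Trace:
`mapping = {"val": 24, "x": 45, "z": 66}` → mapping = {'val': 24, 'x': 45, 'z': 66}
`out = mapping.pop("x")` → mapping = {'val': 24, 'z': 66}; out = 45
So out = 45

Answer: 45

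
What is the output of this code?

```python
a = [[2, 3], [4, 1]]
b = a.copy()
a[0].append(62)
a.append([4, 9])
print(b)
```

Key concept: shallow copy with nested lists.
Step by step:
`a = [[2, 3], [4, 1]]` → a = [[2, 3], [4, 1]]
`b = a.copy()` → b = [[2, 3], [4, 1]]
`a[0].append(62)` → a = [[2, 3, 62], [4, 1]]; b = [[2, 3, 62], [4, 1]]
`a.append([4, 9])` → a = [[2, 3, 62], [4, 1], [4, 9]]
`print(b)` → prints [[2, 3, 62], [4, 1]]

Answer: [[2, 3, 62], [4, 1]]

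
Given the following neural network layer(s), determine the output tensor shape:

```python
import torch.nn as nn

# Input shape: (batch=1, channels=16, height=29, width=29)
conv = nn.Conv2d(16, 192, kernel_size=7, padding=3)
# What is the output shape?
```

Input: (1, 16, 29, 29) -> Output: (1, 192, 29, 29)

Answer: (1, 192, 29, 29)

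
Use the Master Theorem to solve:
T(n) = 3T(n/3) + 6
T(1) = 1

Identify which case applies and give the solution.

a=3, b=3, f(n)=6. log_3(3) = 1. Since c=0 < 1, Case 1 applies: T(n) = Θ(n^log_b(a)) = O(n).

Answer: O(n) - Case 1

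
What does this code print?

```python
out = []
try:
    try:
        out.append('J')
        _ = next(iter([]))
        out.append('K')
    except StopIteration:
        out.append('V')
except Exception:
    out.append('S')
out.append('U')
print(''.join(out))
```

Execution trace: 'J' (inner try body) → 'V' (inner except StopIteration) → 'U' (after the try/except). Output: JVU

Answer: JVU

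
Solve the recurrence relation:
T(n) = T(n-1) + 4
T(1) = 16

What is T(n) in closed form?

Unrolling: T(n) = T(1) + 4·(n-1) = 16 + 4(n-1) = 4n + 12.

Answer: T(n) = 4n + 12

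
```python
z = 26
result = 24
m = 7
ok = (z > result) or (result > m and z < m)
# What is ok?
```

Trace:
`z = 26` → z = 26
`result = 24` → result = 24
`m = 7` → m = 7
`ok = (z > result) or (result > m and z < m)` → ok = True
So ok = True

Answer: True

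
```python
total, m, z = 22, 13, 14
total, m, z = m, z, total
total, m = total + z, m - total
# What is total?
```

Trace:
`total, m, z = 22, 13, 14` → total = 22; m = 13; z = 14
`total, m, z = m, z, total` → total = 13; m = 14; z = 22
`total, m = total + z, m - total` → total = 35; m = 1
So total = 35

Answer: 35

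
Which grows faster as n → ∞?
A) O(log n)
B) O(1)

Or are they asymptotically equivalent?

O(log n) vs O(1): Higher order terms dominate.

Answer: A) O(log n) grows faster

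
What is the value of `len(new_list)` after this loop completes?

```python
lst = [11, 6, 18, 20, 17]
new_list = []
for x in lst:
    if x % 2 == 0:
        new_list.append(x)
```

Count even numbers in [11, 6, 18, 20, 17]
`new_list` takes the values: [] → [6] → [6, 18] → [6, 18, 20]
So `len(new_list)` = 3

Answer: 3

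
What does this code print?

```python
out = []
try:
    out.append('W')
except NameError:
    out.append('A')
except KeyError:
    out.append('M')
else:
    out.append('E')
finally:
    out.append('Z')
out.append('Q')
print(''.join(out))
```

Execution trace: 'W' (try body, no exception) → 'E' (else) → 'Z' (finally) → 'Q' (after the try/except). Output: WEZQ

Answer: WEZQ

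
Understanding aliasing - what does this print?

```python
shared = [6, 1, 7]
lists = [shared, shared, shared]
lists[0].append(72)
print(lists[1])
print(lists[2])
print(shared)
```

Key concept: list of same reference.
Step by step:
`shared = [6, 1, 7]` → shared = [6, 1, 7]
`lists = [shared, shared, shared]` → lists = [[6, 1, 7], [6, 1, 7], [6, 1, 7]]
`lists[0].append(72)` → shared = [6, 1, 7, 72]; lists = [[6, 1, 7, 72], [6, 1, 7, 72], [6, 1, 7, 72]]
`print(lists[1])` → prints [6, 1, 7, 72]
`print(lists[2])` → prints [6, 1, 7, 72]
`print(shared)` → prints [6, 1, 7, 72]

Answer:
[6, 1, 7, 72]
[6, 1, 7, 72]
[6, 1, 7, 72]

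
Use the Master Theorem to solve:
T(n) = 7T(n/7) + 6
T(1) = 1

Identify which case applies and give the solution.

a=7, b=7, f(n)=6. log_7(7) = 1. Since c=0 < 1, Case 1 applies: T(n) = Θ(n^log_b(a)) = O(n).

Answer: O(n) - Case 1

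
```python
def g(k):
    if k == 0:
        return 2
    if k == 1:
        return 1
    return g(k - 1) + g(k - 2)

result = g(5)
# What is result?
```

Build up from base cases: g(0)=2, g(1)=1, g(2)=3, g(3)=4, g(4)=7, g(5)=11

Answer: 11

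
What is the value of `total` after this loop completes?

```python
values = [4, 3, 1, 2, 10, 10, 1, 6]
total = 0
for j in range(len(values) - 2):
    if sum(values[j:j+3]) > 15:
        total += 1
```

Count windows with sum > 15
`total` takes the values: 0 → 1 → 2 → 3

Answer: 3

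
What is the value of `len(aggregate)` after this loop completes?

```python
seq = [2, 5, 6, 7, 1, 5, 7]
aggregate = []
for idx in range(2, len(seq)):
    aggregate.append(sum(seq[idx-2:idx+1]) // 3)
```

Number of 3-element averages
`aggregate` takes the values: [] → [4] → [4, 6] → [4, 6, 4] → [4, 6, 4, 4] → [4, 6, 4, 4, 4]
So `len(aggregate)` = 5

Answer: 5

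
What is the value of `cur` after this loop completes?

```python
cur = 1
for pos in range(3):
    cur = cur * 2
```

Multiply by 2, 3 times: 1 * 2^3 = 8
`cur` takes the values: 1 → 2 → 4 → 8

Answer: 8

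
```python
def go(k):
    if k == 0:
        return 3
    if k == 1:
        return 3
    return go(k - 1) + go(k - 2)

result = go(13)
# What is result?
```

Build up from base cases: go(0)=3, go(1)=3, go(2)=6, go(3)=9, go(4)=15, go(5)=24, go(6)=39, ..., go(13)=1131

Answer: 1131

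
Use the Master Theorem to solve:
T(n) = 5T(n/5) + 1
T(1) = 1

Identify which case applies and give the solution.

a=5, b=5, f(n)=1. log_5(5) = 1. Since c=0 < 1, Case 1 applies: T(n) = Θ(n^log_b(a)) = O(n).

Answer: O(n) - Case 1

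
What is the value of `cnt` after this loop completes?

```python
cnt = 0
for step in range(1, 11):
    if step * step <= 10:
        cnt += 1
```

Count numbers where step² ≤ 10
`cnt` takes the values: 0 → 1 → 2 → 3

Answer: 3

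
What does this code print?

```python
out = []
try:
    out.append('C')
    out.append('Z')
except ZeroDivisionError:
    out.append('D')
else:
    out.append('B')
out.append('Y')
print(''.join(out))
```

Execution trace: 'C' (try body) → 'Z' (try body, no exception) → 'B' (else) → 'Y' (after the try/except). Output: CZBY

Answer: CZBY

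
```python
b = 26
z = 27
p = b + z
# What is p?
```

Trace:
`b = 26` → b = 26
`z = 27` → z = 27
`p = b + z` → p = 53
So p = 53

Answer: 53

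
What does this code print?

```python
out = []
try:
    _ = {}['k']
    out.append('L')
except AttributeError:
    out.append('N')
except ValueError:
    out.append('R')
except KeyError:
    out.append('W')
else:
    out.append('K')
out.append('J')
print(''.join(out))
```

Execution trace: 'W' (except KeyError) → 'J' (after the try/except). Output: WJ

Answer: WJ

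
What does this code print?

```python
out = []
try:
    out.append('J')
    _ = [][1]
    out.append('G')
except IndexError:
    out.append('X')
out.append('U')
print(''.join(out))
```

Execution trace: 'J' (try body) → 'X' (except IndexError) → 'U' (after the try/except). Output: JXU

Answer: JXU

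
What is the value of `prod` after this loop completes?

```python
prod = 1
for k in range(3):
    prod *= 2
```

2^3 = 8
`prod` takes the values: 1 → 2 → 4 → 8

Answer: 8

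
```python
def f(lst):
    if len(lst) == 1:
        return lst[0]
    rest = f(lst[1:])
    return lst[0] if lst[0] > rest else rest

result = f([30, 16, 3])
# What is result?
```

Recursive max over [30, 16, 3] = 30

Answer: 30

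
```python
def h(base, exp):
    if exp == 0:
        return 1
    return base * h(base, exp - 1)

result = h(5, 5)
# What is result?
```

h(5, 5) = 5 * 5 * 5 * 5 * 5 = 3125

Answer: 3125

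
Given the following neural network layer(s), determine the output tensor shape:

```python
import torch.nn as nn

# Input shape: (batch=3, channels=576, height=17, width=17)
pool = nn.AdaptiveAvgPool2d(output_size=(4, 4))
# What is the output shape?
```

Input: (3, 576, 17, 17) -> Output: (3, 576, 4, 4)

Answer: (3, 576, 4, 4)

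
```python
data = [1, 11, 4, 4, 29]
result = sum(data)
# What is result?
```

Trace:
`data = [1, 11, 4, 4, 29]` → data = [1, 11, 4, 4, 29]
`result = sum(data)` → result = 49
So result = 49

Answer: 49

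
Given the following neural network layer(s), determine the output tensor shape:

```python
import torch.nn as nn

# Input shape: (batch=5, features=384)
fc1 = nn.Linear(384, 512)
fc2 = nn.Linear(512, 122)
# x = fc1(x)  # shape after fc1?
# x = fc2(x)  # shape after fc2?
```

Input: (5, 384) -> after fc1: (5, 512) -> Output: (5, 122)

Answer: (5, 122)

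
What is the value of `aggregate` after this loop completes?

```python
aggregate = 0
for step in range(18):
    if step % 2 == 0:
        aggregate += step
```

Sum of even numbers 0 to 17
`aggregate` takes the values: 0 → 2 → 6 → 12 → 20 → 30 → 42 → 56 → 72

Answer: 72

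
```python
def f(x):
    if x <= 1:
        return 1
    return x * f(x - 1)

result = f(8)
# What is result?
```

f(8) = 8 * 7 * 6 * 5 * 4 * 3 * 2 * 1 = 40320

Answer: 40320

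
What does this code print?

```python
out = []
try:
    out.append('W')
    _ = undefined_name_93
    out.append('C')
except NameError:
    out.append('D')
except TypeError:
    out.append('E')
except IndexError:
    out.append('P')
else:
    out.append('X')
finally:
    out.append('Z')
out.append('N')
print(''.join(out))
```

Execution trace: 'W' (try body) → 'D' (except NameError) → 'Z' (finally) → 'N' (after the try/except). Output: WDZN

Answer: WDZN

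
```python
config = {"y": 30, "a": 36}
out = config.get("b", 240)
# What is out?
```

Trace:
`config = {"y": 30, "a": 36}` → config = {'y': 30, 'a': 36}
`out = config.get("b", 240)` → out = 240
So out = 240

Answer: 240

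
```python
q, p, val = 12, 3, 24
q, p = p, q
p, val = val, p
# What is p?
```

Trace:
`q, p, val = 12, 3, 24` → q = 12; p = 3; val = 24
`q, p = p, q` → q = 3; p = 12
`p, val = val, p` → p = 24; val = 12
So p = 24

Answer: 24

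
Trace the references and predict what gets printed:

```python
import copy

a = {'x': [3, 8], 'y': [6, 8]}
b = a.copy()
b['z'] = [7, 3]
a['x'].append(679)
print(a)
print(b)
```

Key concept: shallow copy of dict with mutable values.
Step by step:
`a = {'x': [3, 8], 'y': [6, 8]}` → a = {'x': [3, 8], 'y': [6, 8]}
`b = a.copy()` → b = {'x': [3, 8], 'y': [6, 8]}
`b['z'] = [7, 3]` → b = {'x': [3, 8], 'y': [6, 8], 'z': [7, 3]}
`a['x'].append(679)` → a = {'x': [3, 8, 679], 'y': [6, 8]}; b = {'x': [3, 8, 679], 'y': [6, 8], 'z': [7, 3]}
`print(a)` → prints {'x': [3, 8, 679], 'y': [6, 8]}
`print(b)` → prints {'x': [3, 8, 679], 'y': [6, 8], 'z': [7, 3]}

Answer:
{'x': [3, 8, 679], 'y': [6, 8]}
{'x': [3, 8, 679], 'y': [6, 8], 'z': [7, 3]}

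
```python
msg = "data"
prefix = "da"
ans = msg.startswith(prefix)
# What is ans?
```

Trace:
`msg = "data"` → msg = 'data'
`prefix = "da"` → prefix = 'da'
`ans = msg.startswith(prefix)` → ans = True
So ans = True

Answer: True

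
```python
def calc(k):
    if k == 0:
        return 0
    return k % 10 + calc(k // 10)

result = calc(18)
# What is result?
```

Sum of digits of 18: 8 + 1 = 9

Answer: 9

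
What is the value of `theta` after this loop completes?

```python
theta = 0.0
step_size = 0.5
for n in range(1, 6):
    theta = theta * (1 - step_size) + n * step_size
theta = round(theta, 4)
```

Moving average with lr=0.5
`theta` takes the values: 0.0 → 0.5 → 1.25 → 2.125 → 3.0625 → 4.03125 → 4.0312

Answer: 4.0312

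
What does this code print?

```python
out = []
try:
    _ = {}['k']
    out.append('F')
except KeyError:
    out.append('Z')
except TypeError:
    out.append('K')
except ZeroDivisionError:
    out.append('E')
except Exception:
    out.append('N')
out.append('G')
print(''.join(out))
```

Execution trace: 'Z' (except KeyError) → 'G' (after the try/except). Output: ZG

Answer: ZG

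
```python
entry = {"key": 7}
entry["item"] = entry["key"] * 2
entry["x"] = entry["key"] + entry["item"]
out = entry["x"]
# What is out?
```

Trace:
`entry = {"key": 7}` → entry = {'key': 7}
`entry["item"] = entry["key"] * 2` → entry = {'key': 7, 'item': 14}
`entry["x"] = entry["key"] + entry["item"]` → entry = {'key': 7, 'item': 14, 'x': 21}
`out = entry["x"]` → out = 21
So out = 21

Answer: 21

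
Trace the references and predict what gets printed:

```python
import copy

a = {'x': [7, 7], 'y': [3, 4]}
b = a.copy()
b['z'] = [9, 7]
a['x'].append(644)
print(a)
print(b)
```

Key concept: shallow copy of dict with mutable values.
Step by step:
`a = {'x': [7, 7], 'y': [3, 4]}` → a = {'x': [7, 7], 'y': [3, 4]}
`b = a.copy()` → b = {'x': [7, 7], 'y': [3, 4]}
`b['z'] = [9, 7]` → b = {'x': [7, 7], 'y': [3, 4], 'z': [9, 7]}
`a['x'].append(644)` → a = {'x': [7, 7, 644], 'y': [3, 4]}; b = {'x': [7, 7, 644], 'y': [3, 4], 'z': [9, 7]}
`print(a)` → prints {'x': [7, 7, 644], 'y': [3, 4]}
`print(b)` → prints {'x': [7, 7, 644], 'y': [3, 4], 'z': [9, 7]}

Answer:
{'x': [7, 7, 644], 'y': [3, 4]}
{'x': [7, 7, 644], 'y': [3, 4], 'z': [9, 7]}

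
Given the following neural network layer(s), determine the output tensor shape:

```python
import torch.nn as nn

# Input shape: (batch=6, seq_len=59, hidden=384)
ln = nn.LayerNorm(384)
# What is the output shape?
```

Input: (6, 59, 384) -> Output: (6, 59, 384)

Answer: (6, 59, 384)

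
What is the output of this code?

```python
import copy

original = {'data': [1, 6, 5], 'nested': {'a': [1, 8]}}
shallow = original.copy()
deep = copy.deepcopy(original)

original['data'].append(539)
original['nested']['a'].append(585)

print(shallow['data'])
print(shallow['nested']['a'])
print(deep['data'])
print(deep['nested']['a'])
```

Key concept: comparing shallow vs deep copy.
Step by step:
`original = {'data': [1, 6, 5], 'nested': {'a': [1, 8]}}` → original = {'data': [1, 6, 5], 'nested': {'a': [1, 8]}}
`shallow = original.copy()` → shallow = {'data': [1, 6, 5], 'nested': {'a': [1, 8]}}
`deep = copy.deepcopy(original)` → deep = {'data': [1, 6, 5], 'nested': {'a': [1, 8]}}
`original['data'].append(539)` → original = {'data': [1, 6, 5, 539], 'nested': {'a': [1, 8]}}; shallow = {'data': [1, 6, 5, 539], 'nested': {'a': [1, 8]}}
`original['nested']['a'].append(585)` → original = {'data': [1, 6, 5, 539], 'nested': {'a': [1, 8, 585]}}; shallow = {'data': [1, 6, 5, 539], 'nested': {'a': [1, 8, 585]}}
`print(shallow['data'])` → prints [1, 6, 5, 539]
`print(shallow['nested']['a'])` → prints [1, 8, 585]
`print(deep['data'])` → prints [1, 6, 5]
`print(deep['nested']['a'])` → prints [1, 8]

Answer:
[1, 6, 5, 539]
[1, 8, 585]
[1, 6, 5]
[1, 8]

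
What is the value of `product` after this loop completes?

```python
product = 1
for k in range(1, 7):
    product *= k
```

6! = 720
`product` takes the values: 1 → 2 → 6 → 24 → 120 → 720

Answer: 720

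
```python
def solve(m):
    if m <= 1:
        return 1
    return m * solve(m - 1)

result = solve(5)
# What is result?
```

solve(5) = 5 * 4 * 3 * 2 * 1 = 120

Answer: 120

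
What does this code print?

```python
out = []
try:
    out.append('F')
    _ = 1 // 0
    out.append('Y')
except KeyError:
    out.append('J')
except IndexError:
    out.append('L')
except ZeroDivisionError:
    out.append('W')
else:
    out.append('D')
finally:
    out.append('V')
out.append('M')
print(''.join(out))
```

Execution trace: 'F' (try body) → 'W' (except ZeroDivisionError) → 'V' (finally) → 'M' (after the try/except). Output: FWVM

Answer: FWVM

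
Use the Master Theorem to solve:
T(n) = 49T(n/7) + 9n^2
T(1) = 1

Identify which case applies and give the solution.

a=49, b=7, f(n)=9n^2. log_7(49) = 2. Since c=2 = 2, Case 2 applies: T(n) = Θ(n^log_b(a) · log n) = O(n^2 log n).

Answer: O(n^2 log n) - Case 2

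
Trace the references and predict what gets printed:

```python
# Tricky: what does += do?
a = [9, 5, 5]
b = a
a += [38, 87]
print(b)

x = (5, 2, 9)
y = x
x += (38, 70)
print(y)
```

Key concept: += behavior differs for mutable vs immutable.
Step by step:
`a = [9, 5, 5]` → a = [9, 5, 5]
`b = a` → b = [9, 5, 5] (same object as a)
`a += [38, 87]` → a = [9, 5, 5, 38, 87] (same object as b); b = [9, 5, 5, 38, 87] (same object as a)
`print(b)` → prints [9, 5, 5, 38, 87]
`x = (5, 2, 9)` → x = (5, 2, 9)
`y = x` → y = (5, 2, 9)
`x += (38, 70)` → x = (5, 2, 9, 38, 70)
`print(y)` → prints (5, 2, 9)

Answer:
[9, 5, 5, 38, 87]
(5, 2, 9)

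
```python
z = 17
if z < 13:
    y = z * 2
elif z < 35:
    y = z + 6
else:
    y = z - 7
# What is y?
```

Trace:
`z = 17` → z = 17
`if z < 13: ...` → z < 13 is False, z < 35 is True → y = 23
So y = 23

Answer: 23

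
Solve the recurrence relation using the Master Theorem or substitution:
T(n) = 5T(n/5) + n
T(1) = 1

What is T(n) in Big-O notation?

By Master Theorem: a=5, b=5, f(n)=n. Since log_5(5) = 1 and f(n) = Θ(n^1), Case 2 applies. T(n) = O(n log n).

Answer: O(n log n)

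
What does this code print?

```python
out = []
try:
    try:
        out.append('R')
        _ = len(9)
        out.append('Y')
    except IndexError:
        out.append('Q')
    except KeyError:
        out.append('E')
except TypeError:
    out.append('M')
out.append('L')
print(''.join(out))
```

Execution trace: 'R' (try body) → 'M' (outer except TypeError) → 'L' (after the try/except). Output: RML

Answer: RML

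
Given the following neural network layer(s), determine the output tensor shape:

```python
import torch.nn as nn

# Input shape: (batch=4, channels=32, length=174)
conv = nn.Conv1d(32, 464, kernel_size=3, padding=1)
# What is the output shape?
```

Input: (4, 32, 174) -> Output: (4, 464, 174)

Answer: (4, 464, 174)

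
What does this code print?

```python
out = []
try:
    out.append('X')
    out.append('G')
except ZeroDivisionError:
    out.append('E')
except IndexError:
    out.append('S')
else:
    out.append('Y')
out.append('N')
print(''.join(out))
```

Execution trace: 'X' (try body) → 'G' (try body, no exception) → 'Y' (else) → 'N' (after the try/except). Output: XGYN

Answer: XGYN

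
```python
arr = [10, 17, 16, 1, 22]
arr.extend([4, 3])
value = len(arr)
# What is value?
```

Trace:
`arr = [10, 17, 16, 1, 22]` → arr = [10, 17, 16, 1, 22]
`arr.extend([4, 3])` → arr = [10, 17, 16, 1, 22, 4, 3]
`value = len(arr)` → value = 7
So value = 7

Answer: 7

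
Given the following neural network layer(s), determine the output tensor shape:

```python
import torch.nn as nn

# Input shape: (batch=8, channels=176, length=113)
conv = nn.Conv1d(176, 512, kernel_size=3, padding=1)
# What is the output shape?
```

Input: (8, 176, 113) -> Output: (8, 512, 113)

Answer: (8, 512, 113)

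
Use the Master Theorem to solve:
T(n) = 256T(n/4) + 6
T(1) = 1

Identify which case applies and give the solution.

a=256, b=4, f(n)=6. log_4(256) = 4. Since c=0 < 4, Case 1 applies: T(n) = Θ(n^log_b(a)) = O(n^4).

Answer: O(n^4) - Case 1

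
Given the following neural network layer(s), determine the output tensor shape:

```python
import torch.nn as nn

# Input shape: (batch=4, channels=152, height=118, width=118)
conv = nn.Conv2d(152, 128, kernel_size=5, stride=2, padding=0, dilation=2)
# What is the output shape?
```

Input: (4, 152, 118, 118) -> Output: (4, 128, 55, 55)

Answer: (4, 128, 55, 55)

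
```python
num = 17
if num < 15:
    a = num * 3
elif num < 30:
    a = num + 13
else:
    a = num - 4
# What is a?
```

Trace:
`num = 17` → num = 17
`if num < 15: ...` → num < 15 is False, num < 30 is True → a = 30
So a = 30

Answer: 30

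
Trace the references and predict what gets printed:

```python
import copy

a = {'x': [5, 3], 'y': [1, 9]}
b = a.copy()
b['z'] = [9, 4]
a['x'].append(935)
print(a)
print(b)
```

Key concept: shallow copy of dict with mutable values.
Step by step:
`a = {'x': [5, 3], 'y': [1, 9]}` → a = {'x': [5, 3], 'y': [1, 9]}
`b = a.copy()` → b = {'x': [5, 3], 'y': [1, 9]}
`b['z'] = [9, 4]` → b = {'x': [5, 3], 'y': [1, 9], 'z': [9, 4]}
`a['x'].append(935)` → a = {'x': [5, 3, 935], 'y': [1, 9]}; b = {'x': [5, 3, 935], 'y': [1, 9], 'z': [9, 4]}
`print(a)` → prints {'x': [5, 3, 935], 'y': [1, 9]}
`print(b)` → prints {'x': [5, 3, 935], 'y': [1, 9], 'z': [9, 4]}

Answer:
{'x': [5, 3, 935], 'y': [1, 9]}
{'x': [5, 3, 935], 'y': [1, 9], 'z': [9, 4]}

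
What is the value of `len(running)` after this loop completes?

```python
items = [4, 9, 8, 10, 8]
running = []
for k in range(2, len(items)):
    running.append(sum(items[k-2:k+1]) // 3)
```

Number of 3-element averages
`running` takes the values: [] → [7] → [7, 9] → [7, 9, 8]
So `len(running)` = 3

Answer: 3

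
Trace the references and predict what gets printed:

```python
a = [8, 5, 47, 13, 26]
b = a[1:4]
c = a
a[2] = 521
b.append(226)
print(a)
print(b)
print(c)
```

Key concept: slice vs alias.
Step by step:
`a = [8, 5, 47, 13, 26]` → a = [8, 5, 47, 13, 26]
`b = a[1:4]` → b = [5, 47, 13]
`c = a` → c = [8, 5, 47, 13, 26] (same object as a)
`a[2] = 521` → a = [8, 5, 521, 13, 26] (same object as c); c = [8, 5, 521, 13, 26] (same object as a)
`b.append(226)` → b = [5, 47, 13, 226]
`print(a)` → prints [8, 5, 521, 13, 26]
`print(b)` → prints [5, 47, 13, 226]
`print(c)` → prints [8, 5, 521, 13, 26]

Answer:
[8, 5, 521, 13, 26]
[5, 47, 13, 226]
[8, 5, 521, 13, 26]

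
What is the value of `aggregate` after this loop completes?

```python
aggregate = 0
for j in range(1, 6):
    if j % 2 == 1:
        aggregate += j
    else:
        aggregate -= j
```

Add odd, subtract even
`aggregate` takes the values: 0 → 1 → -1 → 2 → -2 → 3

Answer: 3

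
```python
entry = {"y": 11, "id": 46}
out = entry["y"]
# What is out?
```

Trace:
`entry = {"y": 11, "id": 46}` → entry = {'y': 11, 'id': 46}
`out = entry["y"]` → out = 11
So out = 11

Answer: 11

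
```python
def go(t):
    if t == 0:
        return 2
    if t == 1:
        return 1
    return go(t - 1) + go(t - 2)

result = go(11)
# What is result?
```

Build up from base cases: go(0)=2, go(1)=1, go(2)=3, go(3)=4, go(4)=7, go(5)=11, go(6)=18, ..., go(11)=199

Answer: 199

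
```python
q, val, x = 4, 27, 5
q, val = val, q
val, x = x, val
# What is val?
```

Trace:
`q, val, x = 4, 27, 5` → q = 4; val = 27; x = 5
`q, val = val, q` → q = 27; val = 4
`val, x = x, val` → val = 5; x = 4
So val = 5

Answer: 5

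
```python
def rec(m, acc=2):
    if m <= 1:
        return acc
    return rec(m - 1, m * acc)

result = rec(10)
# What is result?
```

Accumulator trace (n, acc): (10, 2) -> (9, 20) -> (8, 180) -> (7, 1440) -> (6, 10080) -> (5, 60480) -> (4, 302400) -> (3, 1209600) -> (2, 3628800) -> (1, 7257600) -> return 7257600

Answer: 7257600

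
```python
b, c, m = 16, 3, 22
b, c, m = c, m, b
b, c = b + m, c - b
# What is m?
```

Trace:
`b, c, m = 16, 3, 22` → b = 16; c = 3; m = 22
`b, c, m = c, m, b` → b = 3; c = 22; m = 16
`b, c = b + m, c - b` → b = 19; c = 19
So m = 16

Answer: 16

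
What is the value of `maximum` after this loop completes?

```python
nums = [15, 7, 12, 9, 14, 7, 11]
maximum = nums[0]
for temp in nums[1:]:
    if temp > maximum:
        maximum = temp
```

Maximum of [15, 7, 12, 9, 14, 7, 11]
`maximum` takes the values: 15

Answer: 15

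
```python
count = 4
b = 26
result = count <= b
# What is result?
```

Trace:
`count = 4` → count = 4
`b = 26` → b = 26
`result = count <= b` → result = True
So result = True

Answer: True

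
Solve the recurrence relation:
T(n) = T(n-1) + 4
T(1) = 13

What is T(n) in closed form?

Unrolling: T(n) = T(1) + 4·(n-1) = 13 + 4(n-1) = 4n + 9.

Answer: T(n) = 4n + 9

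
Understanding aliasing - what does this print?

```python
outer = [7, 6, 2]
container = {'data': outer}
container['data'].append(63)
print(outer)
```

Key concept: dict holds reference to list.
Step by step:
`outer = [7, 6, 2]` → outer = [7, 6, 2]
`container = {'data': outer}` → container = {'data': [7, 6, 2]}
`container['data'].append(63)` → outer = [7, 6, 2, 63]; container = {'data': [7, 6, 2, 63]}
`print(outer)` → prints [7, 6, 2, 63]

Answer: [7, 6, 2, 63]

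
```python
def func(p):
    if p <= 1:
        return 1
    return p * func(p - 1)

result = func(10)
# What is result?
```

func(10) = 10 * 9 * 8 * 7 * 6 * 5 * 4 * 3 * 2 * 1 = 3628800

Answer: 3628800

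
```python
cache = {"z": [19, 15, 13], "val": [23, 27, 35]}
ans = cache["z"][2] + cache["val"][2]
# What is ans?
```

Trace:
`cache = {"z": [19, 15, 13], "val": [23, 27, 35]}` → cache = {'z': [19, 15, 13], 'val': [23, 27, 35]}
`ans = cache["z"][2] + cache["val"][2]` → ans = 48
So ans = 48

Answer: 48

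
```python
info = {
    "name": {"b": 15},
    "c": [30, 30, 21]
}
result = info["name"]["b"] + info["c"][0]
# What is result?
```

Trace:
`info = { ...` → info = {'name': {'b': 15}, 'c': [30, 30, 21]}
`result = info["name"]["b"] + info["c"][0]` → result = 45
So result = 45

Answer: 45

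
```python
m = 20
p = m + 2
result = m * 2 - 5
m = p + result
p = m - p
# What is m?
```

Trace:
`m = 20` → m = 20
`p = m + 2` → p = 22
`result = m * 2 - 5` → result = 35
`m = p + result` → m = 57
`p = m - p` → p = 35
So m = 57

Answer: 57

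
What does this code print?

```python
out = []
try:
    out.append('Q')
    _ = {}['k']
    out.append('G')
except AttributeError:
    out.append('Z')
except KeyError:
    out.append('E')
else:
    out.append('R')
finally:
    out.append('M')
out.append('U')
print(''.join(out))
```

Execution trace: 'Q' (try body) → 'E' (except KeyError) → 'M' (finally) → 'U' (after the try/except). Output: QEMU

Answer: QEMU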